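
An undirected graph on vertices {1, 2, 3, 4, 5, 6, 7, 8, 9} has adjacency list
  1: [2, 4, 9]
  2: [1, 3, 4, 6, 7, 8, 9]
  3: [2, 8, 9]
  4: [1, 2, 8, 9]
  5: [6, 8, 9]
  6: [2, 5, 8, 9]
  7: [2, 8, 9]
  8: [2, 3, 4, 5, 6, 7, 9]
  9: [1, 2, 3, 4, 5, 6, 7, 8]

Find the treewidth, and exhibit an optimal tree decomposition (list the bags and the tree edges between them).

Treewidth 3.
One optimal decomposition is:
Bags: B1 = {2, 6, 8, 9}  B2 = {2, 4, 8, 9}  B3 = {2, 3, 8, 9}  B4 = {1, 2, 4, 9}  B5 = {2, 7, 8, 9}  B6 = {5, 6, 8, 9}
Tree: B1–B2, B2–B3, B2–B4, B3–B5, B1–B6

Every bag has size at most 4, so the width is 4 − 1 = 3 and tw(G) ≤ 3. For the lower bound, the 4 vertices {2, 3, 8, 9} are pairwise adjacent, and any tree decomposition puts a clique entirely inside one bag — forcing width ≥ 3. Hence tw(G) = 3 exactly.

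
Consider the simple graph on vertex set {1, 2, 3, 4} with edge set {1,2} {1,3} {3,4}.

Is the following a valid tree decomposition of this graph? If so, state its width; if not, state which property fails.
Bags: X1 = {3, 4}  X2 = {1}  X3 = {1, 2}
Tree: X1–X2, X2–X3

No — edge (3,1) lies in no bag.

A tree decomposition must satisfy three properties: every vertex lies in some bag; for every edge, both endpoints lie together in some bag; and for every vertex, the bags containing it form a connected subtree. Here edge (3,1) lies in no bag, so the decomposition is invalid.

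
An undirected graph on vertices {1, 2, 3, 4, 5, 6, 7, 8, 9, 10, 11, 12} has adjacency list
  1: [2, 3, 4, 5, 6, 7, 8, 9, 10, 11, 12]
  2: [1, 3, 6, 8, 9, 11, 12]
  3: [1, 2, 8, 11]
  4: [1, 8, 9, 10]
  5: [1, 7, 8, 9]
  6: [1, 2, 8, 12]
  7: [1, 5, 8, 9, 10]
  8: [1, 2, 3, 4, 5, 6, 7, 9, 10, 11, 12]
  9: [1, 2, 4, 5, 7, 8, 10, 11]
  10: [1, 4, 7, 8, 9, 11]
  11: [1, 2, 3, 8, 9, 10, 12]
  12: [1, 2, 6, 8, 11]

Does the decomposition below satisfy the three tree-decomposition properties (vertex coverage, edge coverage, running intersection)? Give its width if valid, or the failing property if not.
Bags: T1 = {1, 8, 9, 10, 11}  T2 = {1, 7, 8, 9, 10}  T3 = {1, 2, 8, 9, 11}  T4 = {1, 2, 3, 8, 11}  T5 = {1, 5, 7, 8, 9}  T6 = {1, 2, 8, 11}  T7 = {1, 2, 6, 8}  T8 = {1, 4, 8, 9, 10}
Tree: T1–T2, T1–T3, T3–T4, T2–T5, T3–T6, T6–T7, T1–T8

A tree decomposition must satisfy three properties: every vertex lies in some bag; for every edge, both endpoints lie together in some bag; and for every vertex, the bags containing it form a connected subtree. Here vertex 12 appears in no bag, so the decomposition is invalid.

No — vertex 12 appears in no bag.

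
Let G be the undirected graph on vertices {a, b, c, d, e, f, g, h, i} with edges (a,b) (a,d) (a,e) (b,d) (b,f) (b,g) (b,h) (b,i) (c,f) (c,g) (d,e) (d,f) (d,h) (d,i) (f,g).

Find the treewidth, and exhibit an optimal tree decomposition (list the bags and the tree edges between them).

Treewidth 2.
One optimal decomposition is:
Bags: B1 = {b, d, h}  B2 = {b, d, i}  B3 = {a, b, d}  B4 = {b, d, f}  B5 = {a, d, e}  B6 = {b, f, g}  B7 = {c, f, g}
Tree: B1–B2, B1–B3, B3–B4, B3–B5, B4–B6, B6–B7

The largest bag has 3 vertices, giving width 2; this decomposition certifies tw(G) ≤ 2. For the lower bound, the 3 vertices {a, d, e} are pairwise adjacent, and any tree decomposition puts a clique entirely inside one bag — forcing width ≥ 2. Therefore the treewidth is 2.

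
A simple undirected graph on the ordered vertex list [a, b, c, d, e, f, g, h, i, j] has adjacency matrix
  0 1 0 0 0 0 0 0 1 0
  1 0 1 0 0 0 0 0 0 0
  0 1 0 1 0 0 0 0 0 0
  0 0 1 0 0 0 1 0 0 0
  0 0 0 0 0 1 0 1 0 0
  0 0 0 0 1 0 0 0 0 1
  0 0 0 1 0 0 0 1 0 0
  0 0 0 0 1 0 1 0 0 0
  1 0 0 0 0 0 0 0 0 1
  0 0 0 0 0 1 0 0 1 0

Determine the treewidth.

2

A width-2 tree decomposition is:
Bags: B1 = {d, g, h}  B2 = {d, e, h}  B3 = {d, e, f}  B4 = {d, f, j}  B5 = {d, i, j}  B6 = {a, d, i}  B7 = {a, b, d}  B8 = {b, c, d}
Tree: B1–B2, B2–B3, B3–B4, B4–B5, B5–B6, B6–B7, B7–B8
Each bag holds 3 vertices, so the decomposition has width 2, which upper-bounds the treewidth. The edges d–g–h–e–f–j–i–a–b–c–d form a cycle, so G is not a tree and its treewidth is at least 2. Therefore the treewidth is 2.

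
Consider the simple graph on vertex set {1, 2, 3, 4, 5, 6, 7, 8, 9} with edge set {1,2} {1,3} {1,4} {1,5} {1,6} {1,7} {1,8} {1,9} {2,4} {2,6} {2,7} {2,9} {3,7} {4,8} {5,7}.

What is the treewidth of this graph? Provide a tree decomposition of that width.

Treewidth 2.
One such decomposition:
Bags: B1 = {1, 2, 4}  B2 = {1, 2, 7}  B3 = {1, 3, 7}  B4 = {1, 2, 9}  B5 = {1, 2, 6}  B6 = {1, 5, 7}  B7 = {1, 4, 8}
Tree: B1–B2, B2–B3, B1–B4, B2–B5, B2–B6, B1–B7

Each bag holds 3 vertices, so the decomposition has width 2, which upper-bounds the treewidth. Conversely, {1, 4, 8} is a clique of size 3, and the vertices of any clique must share a bag in every tree decomposition; so some bag has ≥ 3 vertices and tw(G) ≥ 2. Hence tw(G) = 2 exactly.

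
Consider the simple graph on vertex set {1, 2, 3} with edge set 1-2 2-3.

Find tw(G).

A width-1 tree decomposition is:
Bags: B1 = {2, 3}  B2 = {1, 2}
Tree: B1–B2
Every bag has size at most 2, so the width is 2 − 1 = 1 and tw(G) ≤ 1. Any graph with an edge has treewidth ≥ 1, and G has the edge 2–3. Hence tw(G) = 1 exactly.

1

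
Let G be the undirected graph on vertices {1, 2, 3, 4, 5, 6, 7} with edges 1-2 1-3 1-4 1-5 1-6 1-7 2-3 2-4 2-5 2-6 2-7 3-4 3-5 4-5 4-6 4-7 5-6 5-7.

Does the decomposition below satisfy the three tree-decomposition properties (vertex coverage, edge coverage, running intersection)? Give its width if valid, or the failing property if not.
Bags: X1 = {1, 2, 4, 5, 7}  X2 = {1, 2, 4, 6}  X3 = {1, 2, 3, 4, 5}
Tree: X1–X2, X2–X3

No — edge (5,6) lies in no bag.

A tree decomposition must satisfy three properties: every vertex lies in some bag; for every edge, both endpoints lie together in some bag; and for every vertex, the bags containing it form a connected subtree. Here edge (5,6) lies in no bag, so the decomposition is invalid.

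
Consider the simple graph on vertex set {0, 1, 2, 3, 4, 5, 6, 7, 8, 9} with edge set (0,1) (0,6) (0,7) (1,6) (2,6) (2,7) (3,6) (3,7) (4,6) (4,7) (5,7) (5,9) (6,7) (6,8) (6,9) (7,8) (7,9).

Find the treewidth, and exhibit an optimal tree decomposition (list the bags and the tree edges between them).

Treewidth 2.
One such decomposition:
Bags: B1 = {5, 7, 9}  B2 = {6, 7, 9}  B3 = {0, 6, 7}  B4 = {2, 6, 7}  B5 = {4, 6, 7}  B6 = {0, 1, 6}  B7 = {3, 6, 7}  B8 = {6, 7, 8}
Tree: B1–B2, B2–B3, B2–B4, B2–B5, B3–B6, B4–B7, B2–B8

The largest bag has 3 vertices, giving width 2; this decomposition certifies tw(G) ≤ 2. On the other hand G contains the 3-clique {5, 7, 9}. A clique must lie in a single bag of any decomposition, so no decomposition can have width below 2. Hence tw(G) = 2 exactly.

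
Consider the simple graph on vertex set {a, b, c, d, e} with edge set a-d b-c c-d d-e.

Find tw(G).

A width-1 tree decomposition is:
Bags: B1 = {d, e}  B2 = {c, d}  B3 = {a, d}  B4 = {b, c}
Tree: B1–B2, B2–B3, B2–B4
Each bag holds 2 vertices, so the decomposition has width 1, which upper-bounds the treewidth. Since G has at least one edge (e.g. d–e), it is not an edgeless graph, so tw(G) ≥ 1. Combining the bounds, tw(G) = 1.

1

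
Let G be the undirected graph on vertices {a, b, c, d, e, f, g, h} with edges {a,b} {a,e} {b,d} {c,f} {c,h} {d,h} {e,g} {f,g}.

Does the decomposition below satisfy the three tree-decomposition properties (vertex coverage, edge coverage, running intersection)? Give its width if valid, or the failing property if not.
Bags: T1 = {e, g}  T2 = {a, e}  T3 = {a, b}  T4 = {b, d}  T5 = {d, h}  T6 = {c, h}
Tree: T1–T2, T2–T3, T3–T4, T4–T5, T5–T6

No — vertex f appears in no bag.

A tree decomposition must satisfy three properties: every vertex lies in some bag; for every edge, both endpoints lie together in some bag; and for every vertex, the bags containing it form a connected subtree. Here vertex f appears in no bag, so the decomposition is invalid.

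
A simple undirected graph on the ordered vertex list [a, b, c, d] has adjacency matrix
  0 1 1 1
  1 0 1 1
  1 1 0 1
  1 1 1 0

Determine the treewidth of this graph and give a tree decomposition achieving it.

Treewidth 3.
One optimal decomposition is:
Bags: B1 = {a, b, c, d}
Tree: (single bag)

A single bag containing all 4 vertices is trivially a valid decomposition of width 3. For the lower bound, the 4 vertices {a, b, c, d} are pairwise adjacent, and any tree decomposition puts a clique entirely inside one bag — forcing width ≥ 3. Hence tw(G) = 3 exactly.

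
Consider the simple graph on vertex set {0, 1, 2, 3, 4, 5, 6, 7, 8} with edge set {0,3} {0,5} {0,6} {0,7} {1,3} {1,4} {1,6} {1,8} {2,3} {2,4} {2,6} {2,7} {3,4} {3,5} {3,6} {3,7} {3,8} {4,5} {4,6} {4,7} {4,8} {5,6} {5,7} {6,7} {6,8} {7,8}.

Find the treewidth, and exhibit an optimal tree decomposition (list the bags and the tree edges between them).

Treewidth 4.
One optimal decomposition is:
Bags: B1 = {0, 3, 5, 6, 7}  B2 = {3, 4, 5, 6, 7}  B3 = {3, 4, 6, 7, 8}  B4 = {2, 3, 4, 6, 7}  B5 = {1, 3, 4, 6, 8}
Tree: B1–B2, B2–B3, B3–B4, B3–B5

Each bag holds 5 vertices, so the decomposition has width 4, which upper-bounds the treewidth. For the lower bound, the 5 vertices {0, 3, 5, 6, 7} are pairwise adjacent, and any tree decomposition puts a clique entirely inside one bag — forcing width ≥ 4. Therefore the treewidth is 4.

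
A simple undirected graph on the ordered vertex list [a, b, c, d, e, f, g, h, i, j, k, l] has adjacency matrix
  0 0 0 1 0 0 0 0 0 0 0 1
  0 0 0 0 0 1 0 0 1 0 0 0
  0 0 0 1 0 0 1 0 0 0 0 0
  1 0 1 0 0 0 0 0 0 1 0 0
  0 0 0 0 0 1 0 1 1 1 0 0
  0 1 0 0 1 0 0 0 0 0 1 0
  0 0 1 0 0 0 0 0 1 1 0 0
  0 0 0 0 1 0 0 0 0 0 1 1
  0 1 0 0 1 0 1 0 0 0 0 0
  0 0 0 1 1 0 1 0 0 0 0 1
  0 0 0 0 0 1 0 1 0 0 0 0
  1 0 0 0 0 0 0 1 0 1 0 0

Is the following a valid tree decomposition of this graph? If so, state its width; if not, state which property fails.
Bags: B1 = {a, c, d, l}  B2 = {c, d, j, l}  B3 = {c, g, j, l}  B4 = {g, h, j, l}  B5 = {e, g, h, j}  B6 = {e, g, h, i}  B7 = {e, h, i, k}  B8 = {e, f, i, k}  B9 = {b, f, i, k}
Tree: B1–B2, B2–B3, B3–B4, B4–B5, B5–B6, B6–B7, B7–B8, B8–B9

Yes; width 3.

Checking the three conditions: (i) the bags cover all of {a, b, c, d, e, f, g, h, i, j, k, l}; (ii) for each edge, some bag contains both endpoints; (iii) the bags containing any fixed vertex form a subtree. All hold, so the decomposition is valid with width 4 − 1 = 3.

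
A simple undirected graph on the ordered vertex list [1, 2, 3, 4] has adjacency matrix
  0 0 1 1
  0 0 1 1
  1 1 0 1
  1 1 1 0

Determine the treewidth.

2

A width-2 tree decomposition is:
Bags: B1 = {2, 3, 4}  B2 = {1, 3, 4}
Tree: B1–B2
Each bag holds 3 vertices, so the decomposition has width 2, which upper-bounds the treewidth. Conversely, {1, 3, 4} is a clique of size 3, and the vertices of any clique must share a bag in every tree decomposition; so some bag has ≥ 3 vertices and tw(G) ≥ 2. Combining the bounds, tw(G) = 2.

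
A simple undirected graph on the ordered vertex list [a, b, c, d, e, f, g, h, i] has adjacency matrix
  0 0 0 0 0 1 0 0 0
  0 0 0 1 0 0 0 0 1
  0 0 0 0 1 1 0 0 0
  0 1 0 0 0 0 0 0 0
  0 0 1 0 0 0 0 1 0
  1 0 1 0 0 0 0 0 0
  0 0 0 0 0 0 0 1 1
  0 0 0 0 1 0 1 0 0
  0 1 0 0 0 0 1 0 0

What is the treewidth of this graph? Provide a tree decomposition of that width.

Treewidth 1.
Bags: B1 = {b, d}  B2 = {b, i}  B3 = {g, i}  B4 = {g, h}  B5 = {e, h}  B6 = {c, e}  B7 = {c, f}  B8 = {a, f}
Tree: B1–B2, B2–B3, B3–B4, B4–B5, B5–B6, B6–B7, B7–B8

Each bag holds 2 vertices, so the decomposition has width 1, which upper-bounds the treewidth. Any graph with an edge has treewidth ≥ 1, and G has the edge d–b. Therefore the treewidth is 1.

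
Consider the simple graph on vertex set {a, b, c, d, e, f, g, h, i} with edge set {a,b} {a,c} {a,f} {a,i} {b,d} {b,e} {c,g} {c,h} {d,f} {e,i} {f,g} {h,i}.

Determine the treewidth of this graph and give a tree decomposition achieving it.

Treewidth 3.
One such decomposition:
Bags: B1 = {c, g, h, i}  B2 = {a, c, g, i}  B3 = {a, f, g, i}  B4 = {a, e, f, i}  B5 = {a, b, e, f}  B6 = {b, d, e, f}
Tree: B1–B2, B2–B3, B3–B4, B4–B5, B5–B6

The largest bag has 4 vertices, giving width 3; this decomposition certifies tw(G) ≤ 3. For the lower bound: the 4 vertex sets {c,g,h}, {i}, {a}, {b,d,e,f} are disjoint, each induces a connected subgraph, and every pair is joined by at least one edge of G. Contracting each set to a single vertex therefore yields K_{4} as a minor, and since treewidth is minor-monotone, tw(G) ≥ tw(K_{4}) = 3. The upper and lower bounds meet at 3, so that is the treewidth.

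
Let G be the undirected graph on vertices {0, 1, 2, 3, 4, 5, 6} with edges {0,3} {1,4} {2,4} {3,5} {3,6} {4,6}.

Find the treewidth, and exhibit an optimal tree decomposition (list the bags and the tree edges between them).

Treewidth 1.
Bags: B1 = {4, 6}  B2 = {3, 6}  B3 = {3, 5}  B4 = {1, 4}  B5 = {2, 4}  B6 = {0, 3}
Tree: B1–B2, B2–B3, B1–B4, B4–B5, B2–B6

The largest bag has 2 vertices, giving width 1; this decomposition certifies tw(G) ≤ 1. G has an edge, so its treewidth is at least 1. Therefore the treewidth is 1.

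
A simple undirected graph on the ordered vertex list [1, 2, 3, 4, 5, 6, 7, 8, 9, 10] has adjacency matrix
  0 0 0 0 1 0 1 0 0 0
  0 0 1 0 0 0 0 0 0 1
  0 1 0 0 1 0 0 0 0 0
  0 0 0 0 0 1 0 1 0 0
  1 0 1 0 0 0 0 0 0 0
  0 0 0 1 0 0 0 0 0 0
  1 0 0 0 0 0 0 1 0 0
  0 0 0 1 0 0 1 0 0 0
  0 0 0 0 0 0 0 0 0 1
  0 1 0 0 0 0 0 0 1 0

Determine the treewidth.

A width-1 tree decomposition is:
Bags: B1 = {4, 6}  B2 = {4, 8}  B3 = {7, 8}  B4 = {1, 7}  B5 = {1, 5}  B6 = {3, 5}  B7 = {2, 3}  B8 = {2, 10}  B9 = {9, 10}
Tree: B1–B2, B2–B3, B3–B4, B4–B5, B5–B6, B6–B7, B7–B8, B8–B9
Every bag has size at most 2, so the width is 2 − 1 = 1 and tw(G) ≤ 1. G has an edge, so its treewidth is at least 1. Combining the bounds, tw(G) = 1.

1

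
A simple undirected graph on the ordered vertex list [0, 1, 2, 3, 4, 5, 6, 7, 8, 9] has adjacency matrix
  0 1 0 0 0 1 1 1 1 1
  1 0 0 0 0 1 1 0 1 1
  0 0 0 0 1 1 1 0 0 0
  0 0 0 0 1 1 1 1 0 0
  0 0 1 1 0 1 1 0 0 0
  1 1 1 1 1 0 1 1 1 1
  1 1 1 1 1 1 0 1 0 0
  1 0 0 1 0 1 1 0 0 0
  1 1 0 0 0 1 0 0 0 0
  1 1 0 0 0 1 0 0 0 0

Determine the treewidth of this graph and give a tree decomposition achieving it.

Treewidth 3.
One such decomposition:
Bags: B1 = {0, 5, 6, 7}  B2 = {3, 5, 6, 7}  B3 = {0, 1, 5, 6}  B4 = {0, 1, 5, 9}  B5 = {3, 4, 5, 6}  B6 = {0, 1, 5, 8}  B7 = {2, 4, 5, 6}
Tree: B1–B2, B1–B3, B3–B4, B2–B5, B4–B6, B5–B7

The largest bag has 4 vertices, giving width 3; this decomposition certifies tw(G) ≤ 3. On the other hand G contains the 4-clique {0, 1, 5, 8}. A clique must lie in a single bag of any decomposition, so no decomposition can have width below 3. The upper and lower bounds meet at 3, so that is the treewidth.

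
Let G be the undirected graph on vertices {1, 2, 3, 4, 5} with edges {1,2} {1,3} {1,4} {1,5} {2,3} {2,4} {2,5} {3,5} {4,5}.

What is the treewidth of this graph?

3

A width-3 tree decomposition is:
Bags: B1 = {1, 2, 3, 5}  B2 = {1, 2, 4, 5}
Tree: B1–B2
The largest bag has 4 vertices, giving width 3; this decomposition certifies tw(G) ≤ 3. For the lower bound, the 4 vertices {1, 2, 3, 5} are pairwise adjacent, and any tree decomposition puts a clique entirely inside one bag — forcing width ≥ 3. Combining the bounds, tw(G) = 3.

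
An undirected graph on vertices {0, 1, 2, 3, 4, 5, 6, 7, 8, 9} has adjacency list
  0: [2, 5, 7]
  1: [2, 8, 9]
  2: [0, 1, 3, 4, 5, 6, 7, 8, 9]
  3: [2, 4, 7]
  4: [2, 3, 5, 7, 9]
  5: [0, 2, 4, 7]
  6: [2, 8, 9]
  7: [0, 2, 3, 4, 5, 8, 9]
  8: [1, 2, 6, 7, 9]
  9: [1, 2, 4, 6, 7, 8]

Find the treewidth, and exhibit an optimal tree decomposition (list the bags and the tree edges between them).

Every bag has size at most 4, so the width is 4 − 1 = 3 and tw(G) ≤ 3. On the other hand G contains the 4-clique {1, 2, 8, 9}. A clique must lie in a single bag of any decomposition, so no decomposition can have width below 3. Therefore the treewidth is 3.

Treewidth 3.
One optimal decomposition is:
Bags: B1 = {2, 7, 8, 9}  B2 = {2, 4, 7, 9}  B3 = {2, 6, 8, 9}  B4 = {1, 2, 8, 9}  B5 = {2, 4, 5, 7}  B6 = {0, 2, 5, 7}  B7 = {2, 3, 4, 7}
Tree: B1–B2, B1–B3, B3–B4, B2–B5, B5–B6, B5–B7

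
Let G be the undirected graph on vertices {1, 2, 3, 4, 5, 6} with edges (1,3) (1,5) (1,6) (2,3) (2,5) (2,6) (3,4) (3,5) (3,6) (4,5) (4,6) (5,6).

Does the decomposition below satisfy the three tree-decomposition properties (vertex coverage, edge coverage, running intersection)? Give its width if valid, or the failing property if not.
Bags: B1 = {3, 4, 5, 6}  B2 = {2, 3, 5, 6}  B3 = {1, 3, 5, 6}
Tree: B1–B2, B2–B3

Yes; width 3.

Vertex coverage: the bags together contain {1, 2, 3, 4, 5, 6}, the full vertex set. Edge coverage: each edge of G has both endpoints in at least one bag. Running intersection: for every vertex, the bags containing it form a connected subtree. All three properties hold, so this is a valid tree decomposition of width max|bag| − 1 = 3, and hence tw(G) ≤ 3.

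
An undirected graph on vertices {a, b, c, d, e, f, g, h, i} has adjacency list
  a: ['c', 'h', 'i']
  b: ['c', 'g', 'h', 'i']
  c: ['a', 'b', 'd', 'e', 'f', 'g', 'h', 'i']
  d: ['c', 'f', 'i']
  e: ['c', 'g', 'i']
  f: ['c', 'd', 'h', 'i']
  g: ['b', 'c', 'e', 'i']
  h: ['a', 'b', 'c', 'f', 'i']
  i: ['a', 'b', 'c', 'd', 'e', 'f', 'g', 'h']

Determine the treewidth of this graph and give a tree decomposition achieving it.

The largest bag has 4 vertices, giving width 3; this decomposition certifies tw(G) ≤ 3. On the other hand G contains the 4-clique {c, d, f, i}. A clique must lie in a single bag of any decomposition, so no decomposition can have width below 3. Therefore the treewidth is 3.

Treewidth 3.
One such decomposition:
Bags: B1 = {c, f, h, i}  B2 = {a, c, h, i}  B3 = {b, c, h, i}  B4 = {b, c, g, i}  B5 = {c, d, f, i}  B6 = {c, e, g, i}
Tree: B1–B2, B2–B3, B3–B4, B1–B5, B4–B6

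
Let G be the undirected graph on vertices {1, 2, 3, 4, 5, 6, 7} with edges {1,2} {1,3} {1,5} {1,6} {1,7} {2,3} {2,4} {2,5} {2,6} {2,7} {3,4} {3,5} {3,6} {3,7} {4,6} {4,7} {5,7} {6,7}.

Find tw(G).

4

A width-4 tree decomposition is:
Bags: B1 = {1, 2, 3, 5, 7}  B2 = {1, 2, 3, 6, 7}  B3 = {2, 3, 4, 6, 7}
Tree: B1–B2, B2–B3
Each bag holds 5 vertices, so the decomposition has width 4, which upper-bounds the treewidth. Conversely, {1, 2, 3, 5, 7} is a clique of size 5, and the vertices of any clique must share a bag in every tree decomposition; so some bag has ≥ 5 vertices and tw(G) ≥ 4. Therefore the treewidth is 4.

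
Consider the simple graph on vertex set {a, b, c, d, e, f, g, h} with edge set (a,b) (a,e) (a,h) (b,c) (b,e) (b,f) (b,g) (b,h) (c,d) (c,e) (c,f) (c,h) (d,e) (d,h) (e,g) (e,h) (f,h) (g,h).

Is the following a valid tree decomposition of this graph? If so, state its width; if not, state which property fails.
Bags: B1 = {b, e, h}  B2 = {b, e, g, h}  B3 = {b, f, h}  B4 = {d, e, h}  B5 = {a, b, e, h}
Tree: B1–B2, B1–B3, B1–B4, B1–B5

A tree decomposition must satisfy three properties: every vertex lies in some bag; for every edge, both endpoints lie together in some bag; and for every vertex, the bags containing it form a connected subtree. Here vertex c appears in no bag, so the decomposition is invalid.

No — vertex c appears in no bag.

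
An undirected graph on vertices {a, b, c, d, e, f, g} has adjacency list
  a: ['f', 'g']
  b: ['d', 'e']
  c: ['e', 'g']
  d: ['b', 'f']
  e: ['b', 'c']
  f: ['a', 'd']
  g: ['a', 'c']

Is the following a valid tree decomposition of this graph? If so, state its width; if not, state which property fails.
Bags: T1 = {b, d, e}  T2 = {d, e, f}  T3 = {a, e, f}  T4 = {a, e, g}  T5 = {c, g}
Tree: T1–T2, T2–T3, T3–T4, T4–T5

No — edge (e,c) lies in no bag.

A tree decomposition must satisfy three properties: every vertex lies in some bag; for every edge, both endpoints lie together in some bag; and for every vertex, the bags containing it form a connected subtree. Here edge (e,c) lies in no bag, so the decomposition is invalid.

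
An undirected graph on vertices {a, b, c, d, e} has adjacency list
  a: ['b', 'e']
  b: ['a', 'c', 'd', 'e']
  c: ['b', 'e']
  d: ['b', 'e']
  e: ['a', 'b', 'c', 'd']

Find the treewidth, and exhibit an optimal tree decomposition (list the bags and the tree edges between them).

Each bag holds 3 vertices, so the decomposition has width 2, which upper-bounds the treewidth. On the other hand G contains the 3-clique {b, d, e}. A clique must lie in a single bag of any decomposition, so no decomposition can have width below 2. The upper and lower bounds meet at 2, so that is the treewidth.

Treewidth 2.
One optimal decomposition is:
Bags: B1 = {b, d, e}  B2 = {b, c, e}  B3 = {a, b, e}
Tree: B1–B2, B1–B3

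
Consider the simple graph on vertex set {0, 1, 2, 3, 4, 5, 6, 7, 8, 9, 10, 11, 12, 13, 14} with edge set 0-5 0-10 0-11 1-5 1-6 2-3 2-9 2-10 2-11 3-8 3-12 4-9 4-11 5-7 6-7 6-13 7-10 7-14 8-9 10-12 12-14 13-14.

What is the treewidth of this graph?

3

A width-3 tree decomposition is:
Bags: B1 = {1, 6, 13, 14}  B2 = {1, 6, 7, 14}  B3 = {1, 5, 7, 14}  B4 = {5, 7, 12, 14}  B5 = {5, 7, 10, 12}  B6 = {0, 5, 10, 12}  B7 = {0, 3, 10, 12}  B8 = {0, 2, 3, 10}  B9 = {0, 2, 3, 11}  B10 = {2, 3, 8, 11}  B11 = {2, 8, 9, 11}  B12 = {4, 8, 9, 11}
Tree: B1–B2, B2–B3, B3–B4, B4–B5, B5–B6, B6–B7, B7–B8, B8–B9, B9–B10, B10–B11, B11–B12
The largest bag has 4 vertices, giving width 3; this decomposition certifies tw(G) ≤ 3. For the lower bound: the 4 vertex sets {1,6,13}, {14}, {7}, {0,5,10,12} are disjoint, each induces a connected subgraph, and every pair is joined by at least one edge of G. Contracting each set to a single vertex therefore yields K_{4} as a minor, and since treewidth is minor-monotone, tw(G) ≥ tw(K_{4}) = 3. The upper and lower bounds meet at 3, so that is the treewidth.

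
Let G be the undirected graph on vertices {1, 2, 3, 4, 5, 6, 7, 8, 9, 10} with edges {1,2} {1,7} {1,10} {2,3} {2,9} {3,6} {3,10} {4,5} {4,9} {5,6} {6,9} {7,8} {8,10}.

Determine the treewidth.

A width-2 tree decomposition is:
Bags: B1 = {7, 8, 10}  B2 = {1, 7, 10}  B3 = {1, 3, 10}  B4 = {1, 2, 3}  B5 = {2, 3, 6}  B6 = {2, 6, 9}  B7 = {5, 6, 9}  B8 = {4, 5, 9}
Tree: B1–B2, B2–B3, B3–B4, B4–B5, B5–B6, B6–B7, B7–B8
The largest bag has 3 vertices, giving width 2; this decomposition certifies tw(G) ≤ 2. Since 8–7–1–10–8 is a cycle in G, G is not acyclic. Forests are exactly the graphs of treewidth ≤ 1, so tw(G) ≥ 2. Combining the bounds, tw(G) = 2.

2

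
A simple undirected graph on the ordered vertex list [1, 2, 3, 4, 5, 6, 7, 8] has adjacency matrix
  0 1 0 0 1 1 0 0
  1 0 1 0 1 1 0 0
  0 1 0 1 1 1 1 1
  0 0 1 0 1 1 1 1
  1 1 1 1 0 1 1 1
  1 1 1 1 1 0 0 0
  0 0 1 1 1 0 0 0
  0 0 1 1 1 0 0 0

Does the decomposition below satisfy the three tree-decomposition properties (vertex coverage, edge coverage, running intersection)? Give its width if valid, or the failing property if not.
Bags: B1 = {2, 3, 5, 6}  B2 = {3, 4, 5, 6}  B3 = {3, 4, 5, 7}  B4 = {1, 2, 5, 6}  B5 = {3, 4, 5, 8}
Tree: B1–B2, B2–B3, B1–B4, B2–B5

Yes; width 3.

Every vertex of G appears in some bag (union = {1, 2, 3, 4, 5, 6, 7, 8}); every edge is covered by a bag; and for each vertex v the set of bags containing v is connected in the bag tree. The decomposition is therefore valid. The largest bag has 4 vertices, so the width is 3.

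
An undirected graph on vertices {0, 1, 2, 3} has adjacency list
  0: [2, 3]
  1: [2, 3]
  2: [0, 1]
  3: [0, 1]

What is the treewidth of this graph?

2

A width-2 tree decomposition is:
Bags: B1 = {0, 1, 2}  B2 = {0, 1, 3}
Tree: B1–B2
Each bag holds 3 vertices, so the decomposition has width 2, which upper-bounds the treewidth. Since 1–2–0–3–1 is a cycle in G, G is not acyclic. Forests are exactly the graphs of treewidth ≤ 1, so tw(G) ≥ 2. Therefore the treewidth is 2.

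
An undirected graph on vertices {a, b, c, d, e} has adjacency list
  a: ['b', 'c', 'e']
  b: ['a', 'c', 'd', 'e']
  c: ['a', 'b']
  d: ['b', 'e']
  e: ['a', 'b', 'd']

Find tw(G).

A width-2 tree decomposition is:
Bags: B1 = {b, d, e}  B2 = {a, b, e}  B3 = {a, b, c}
Tree: B1–B2, B2–B3
The largest bag has 3 vertices, giving width 2; this decomposition certifies tw(G) ≤ 2. Conversely, {b, d, e} is a clique of size 3, and the vertices of any clique must share a bag in every tree decomposition; so some bag has ≥ 3 vertices and tw(G) ≥ 2. Combining the bounds, tw(G) = 2.

2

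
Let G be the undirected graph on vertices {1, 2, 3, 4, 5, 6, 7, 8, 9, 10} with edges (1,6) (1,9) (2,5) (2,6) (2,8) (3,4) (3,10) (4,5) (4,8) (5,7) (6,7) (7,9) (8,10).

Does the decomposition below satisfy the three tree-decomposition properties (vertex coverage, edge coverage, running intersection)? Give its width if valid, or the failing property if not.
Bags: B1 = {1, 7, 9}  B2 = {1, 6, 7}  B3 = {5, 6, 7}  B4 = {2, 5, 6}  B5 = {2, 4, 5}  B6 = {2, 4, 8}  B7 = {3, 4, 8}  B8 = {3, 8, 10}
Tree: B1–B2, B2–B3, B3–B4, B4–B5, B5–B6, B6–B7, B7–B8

Yes; width 2.

Every vertex of G appears in some bag (union = {1, 2, 3, 4, 5, 6, 7, 8, 9, 10}); every edge is covered by a bag; and for each vertex v the set of bags containing v is connected in the bag tree. The decomposition is therefore valid. The largest bag has 3 vertices, so the width is 2.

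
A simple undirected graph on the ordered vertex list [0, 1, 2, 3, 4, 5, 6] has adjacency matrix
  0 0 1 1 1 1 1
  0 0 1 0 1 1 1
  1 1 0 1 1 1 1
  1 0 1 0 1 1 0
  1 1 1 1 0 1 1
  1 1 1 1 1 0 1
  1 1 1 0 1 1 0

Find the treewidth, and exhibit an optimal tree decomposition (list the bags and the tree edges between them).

Treewidth 4.
One such decomposition:
Bags: B1 = {1, 2, 4, 5, 6}  B2 = {0, 2, 4, 5, 6}  B3 = {0, 2, 3, 4, 5}
Tree: B1–B2, B2–B3

The largest bag has 5 vertices, giving width 4; this decomposition certifies tw(G) ≤ 4. For the lower bound, the 5 vertices {0, 2, 3, 4, 5} are pairwise adjacent, and any tree decomposition puts a clique entirely inside one bag — forcing width ≥ 4. Therefore the treewidth is 4.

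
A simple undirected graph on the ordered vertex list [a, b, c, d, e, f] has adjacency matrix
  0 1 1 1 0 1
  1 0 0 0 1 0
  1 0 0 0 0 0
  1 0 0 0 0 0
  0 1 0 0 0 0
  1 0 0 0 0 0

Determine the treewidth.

1

A width-1 tree decomposition is:
Bags: B1 = {b, e}  B2 = {a, b}  B3 = {a, c}  B4 = {a, d}  B5 = {a, f}
Tree: B1–B2, B2–B3, B2–B4, B3–B5
The largest bag has 2 vertices, giving width 1; this decomposition certifies tw(G) ≤ 1. Since G has at least one edge (e.g. b–e), it is not an edgeless graph, so tw(G) ≥ 1. Hence tw(G) = 1 exactly.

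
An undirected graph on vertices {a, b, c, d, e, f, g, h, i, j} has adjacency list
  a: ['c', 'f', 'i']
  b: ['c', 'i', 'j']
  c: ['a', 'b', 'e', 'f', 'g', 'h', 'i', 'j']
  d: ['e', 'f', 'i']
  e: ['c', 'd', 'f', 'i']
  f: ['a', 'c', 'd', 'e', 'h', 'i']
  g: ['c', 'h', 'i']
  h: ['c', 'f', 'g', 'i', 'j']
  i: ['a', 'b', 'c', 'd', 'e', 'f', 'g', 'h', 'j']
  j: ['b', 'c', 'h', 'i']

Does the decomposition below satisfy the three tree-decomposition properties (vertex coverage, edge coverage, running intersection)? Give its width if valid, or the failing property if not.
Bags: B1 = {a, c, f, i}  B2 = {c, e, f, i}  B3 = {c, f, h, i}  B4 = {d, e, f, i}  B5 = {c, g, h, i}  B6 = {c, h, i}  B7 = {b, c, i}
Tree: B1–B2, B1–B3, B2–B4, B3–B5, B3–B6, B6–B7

A tree decomposition must satisfy three properties: every vertex lies in some bag; for every edge, both endpoints lie together in some bag; and for every vertex, the bags containing it form a connected subtree. Here vertex j appears in no bag, so the decomposition is invalid.

No — vertex j appears in no bag.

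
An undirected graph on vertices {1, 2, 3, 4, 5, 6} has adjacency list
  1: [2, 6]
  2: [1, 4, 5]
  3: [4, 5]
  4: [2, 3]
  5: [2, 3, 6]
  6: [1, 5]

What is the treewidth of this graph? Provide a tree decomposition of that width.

The largest bag has 3 vertices, giving width 2; this decomposition certifies tw(G) ≤ 2. The edges 4–3–5–2–4 form a cycle, so G is not a tree and its treewidth is at least 2. Combining the bounds, tw(G) = 2.

Treewidth 2.
Bags: B1 = {2, 3, 4}  B2 = {2, 3, 5}  B3 = {1, 2, 5}  B4 = {1, 5, 6}
Tree: B1–B2, B2–B3, B3–B4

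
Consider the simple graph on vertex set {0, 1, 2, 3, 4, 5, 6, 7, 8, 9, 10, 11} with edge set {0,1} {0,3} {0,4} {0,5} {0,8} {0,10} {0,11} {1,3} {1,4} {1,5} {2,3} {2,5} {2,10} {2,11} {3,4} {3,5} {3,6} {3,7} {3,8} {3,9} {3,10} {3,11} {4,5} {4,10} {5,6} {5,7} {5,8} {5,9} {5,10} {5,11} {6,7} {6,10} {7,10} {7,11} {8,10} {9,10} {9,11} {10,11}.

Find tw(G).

4

A width-4 tree decomposition is:
Bags: B1 = {0, 3, 5, 8, 10}  B2 = {0, 3, 4, 5, 10}  B3 = {0, 3, 5, 10, 11}  B4 = {3, 5, 7, 10, 11}  B5 = {3, 5, 9, 10, 11}  B6 = {0, 1, 3, 4, 5}  B7 = {3, 5, 6, 7, 10}  B8 = {2, 3, 5, 10, 11}
Tree: B1–B2, B2–B3, B3–B4, B4–B5, B2–B6, B4–B7, B5–B8
Each bag holds 5 vertices, so the decomposition has width 4, which upper-bounds the treewidth. For the lower bound, the 5 vertices {0, 1, 3, 4, 5} are pairwise adjacent, and any tree decomposition puts a clique entirely inside one bag — forcing width ≥ 4. Therefore the treewidth is 4.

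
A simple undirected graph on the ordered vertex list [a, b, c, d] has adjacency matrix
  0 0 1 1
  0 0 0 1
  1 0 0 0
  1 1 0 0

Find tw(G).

A width-1 tree decomposition is:
Bags: B1 = {a, c}  B2 = {a, d}  B3 = {b, d}
Tree: B1–B2, B2–B3
The largest bag has 2 vertices, giving width 1; this decomposition certifies tw(G) ≤ 1. G has an edge, so its treewidth is at least 1. Combining the bounds, tw(G) = 1.

1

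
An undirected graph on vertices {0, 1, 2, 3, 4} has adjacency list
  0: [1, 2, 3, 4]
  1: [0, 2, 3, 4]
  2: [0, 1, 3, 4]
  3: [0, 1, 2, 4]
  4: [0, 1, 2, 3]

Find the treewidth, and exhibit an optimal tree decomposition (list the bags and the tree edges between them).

Treewidth 4.
One such decomposition:
Bags: B1 = {0, 1, 2, 3, 4}
Tree: (single bag)

With just one bag of size 5, the width is 5 − 1 = 4, so tw(G) ≤ 4. For the lower bound, the 5 vertices {0, 1, 2, 3, 4} are pairwise adjacent, and any tree decomposition puts a clique entirely inside one bag — forcing width ≥ 4. Therefore the treewidth is 4.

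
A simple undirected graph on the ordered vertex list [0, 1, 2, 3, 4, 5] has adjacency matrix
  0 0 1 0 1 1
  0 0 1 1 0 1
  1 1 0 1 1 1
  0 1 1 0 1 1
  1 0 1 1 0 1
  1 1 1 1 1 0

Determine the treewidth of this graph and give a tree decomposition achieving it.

Treewidth 3.
One optimal decomposition is:
Bags: B1 = {1, 2, 3, 5}  B2 = {2, 3, 4, 5}  B3 = {0, 2, 4, 5}
Tree: B1–B2, B2–B3

Each bag holds 4 vertices, so the decomposition has width 3, which upper-bounds the treewidth. For the lower bound, the 4 vertices {0, 2, 4, 5} are pairwise adjacent, and any tree decomposition puts a clique entirely inside one bag — forcing width ≥ 3. Hence tw(G) = 3 exactly.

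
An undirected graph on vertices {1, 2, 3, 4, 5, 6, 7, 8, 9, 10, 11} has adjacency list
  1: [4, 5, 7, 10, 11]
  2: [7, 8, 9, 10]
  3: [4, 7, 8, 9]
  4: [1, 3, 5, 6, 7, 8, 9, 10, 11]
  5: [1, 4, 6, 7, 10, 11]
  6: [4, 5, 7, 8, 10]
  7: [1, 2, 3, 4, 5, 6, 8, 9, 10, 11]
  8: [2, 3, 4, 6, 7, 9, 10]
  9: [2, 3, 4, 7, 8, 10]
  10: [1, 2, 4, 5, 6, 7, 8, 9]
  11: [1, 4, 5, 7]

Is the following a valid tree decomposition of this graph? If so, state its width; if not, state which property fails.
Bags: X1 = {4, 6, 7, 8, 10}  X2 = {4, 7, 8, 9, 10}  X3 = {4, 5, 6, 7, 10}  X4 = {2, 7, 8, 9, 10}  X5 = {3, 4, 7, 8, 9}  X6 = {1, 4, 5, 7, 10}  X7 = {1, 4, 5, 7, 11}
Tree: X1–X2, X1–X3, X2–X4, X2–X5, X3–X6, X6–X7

Every vertex of G appears in some bag (union = {1, 2, 3, 4, 5, 6, 7, 8, 9, 10, 11}); every edge is covered by a bag; and for each vertex v the set of bags containing v is connected in the bag tree. The decomposition is therefore valid. The largest bag has 5 vertices, so the width is 4.

Yes; width 4.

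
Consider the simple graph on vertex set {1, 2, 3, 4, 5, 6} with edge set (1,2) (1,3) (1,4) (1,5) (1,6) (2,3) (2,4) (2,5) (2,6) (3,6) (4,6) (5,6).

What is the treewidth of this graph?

3

A width-3 tree decomposition is:
Bags: B1 = {1, 2, 3, 6}  B2 = {1, 2, 4, 6}  B3 = {1, 2, 5, 6}
Tree: B1–B2, B2–B3
Every bag has size at most 4, so the width is 4 − 1 = 3 and tw(G) ≤ 3. On the other hand G contains the 4-clique {1, 2, 3, 6}. A clique must lie in a single bag of any decomposition, so no decomposition can have width below 3. Therefore the treewidth is 3.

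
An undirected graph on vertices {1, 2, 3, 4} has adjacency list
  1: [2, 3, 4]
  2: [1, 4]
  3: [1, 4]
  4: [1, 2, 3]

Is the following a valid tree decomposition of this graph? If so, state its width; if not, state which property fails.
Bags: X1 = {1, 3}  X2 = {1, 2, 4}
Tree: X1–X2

No — edge (4,3) lies in no bag.

A tree decomposition must satisfy three properties: every vertex lies in some bag; for every edge, both endpoints lie together in some bag; and for every vertex, the bags containing it form a connected subtree. Here edge (4,3) lies in no bag, so the decomposition is invalid.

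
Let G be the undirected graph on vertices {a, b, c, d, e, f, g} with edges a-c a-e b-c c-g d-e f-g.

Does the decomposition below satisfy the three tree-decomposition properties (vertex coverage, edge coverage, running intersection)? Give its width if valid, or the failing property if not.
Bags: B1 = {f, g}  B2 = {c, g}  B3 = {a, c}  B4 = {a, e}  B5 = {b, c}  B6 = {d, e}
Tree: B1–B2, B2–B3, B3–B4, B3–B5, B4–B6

Vertex coverage: the bags together contain {a, b, c, d, e, f, g}, the full vertex set. Edge coverage: each edge of G has both endpoints in at least one bag. Running intersection: for every vertex, the bags containing it form a connected subtree. All three properties hold, so this is a valid tree decomposition of width max|bag| − 1 = 1, and hence tw(G) ≤ 1.

Yes; width 1.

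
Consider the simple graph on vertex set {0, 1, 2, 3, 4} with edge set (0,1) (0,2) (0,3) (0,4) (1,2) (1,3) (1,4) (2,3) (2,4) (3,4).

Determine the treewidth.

4

A width-4 tree decomposition is:
Bags: B1 = {0, 1, 2, 3, 4}
Tree: (single bag)
With just one bag of size 5, the width is 5 − 1 = 4, so tw(G) ≤ 4. For the lower bound, the 5 vertices {0, 1, 2, 3, 4} are pairwise adjacent, and any tree decomposition puts a clique entirely inside one bag — forcing width ≥ 4. The upper and lower bounds meet at 4, so that is the treewidth.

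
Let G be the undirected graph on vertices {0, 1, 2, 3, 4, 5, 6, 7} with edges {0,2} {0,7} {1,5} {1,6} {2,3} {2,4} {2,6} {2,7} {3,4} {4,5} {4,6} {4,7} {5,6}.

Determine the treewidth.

2

A width-2 tree decomposition is:
Bags: B1 = {2, 3, 4}  B2 = {2, 4, 6}  B3 = {4, 5, 6}  B4 = {2, 4, 7}  B5 = {0, 2, 7}  B6 = {1, 5, 6}
Tree: B1–B2, B2–B3, B2–B4, B4–B5, B3–B6
The largest bag has 3 vertices, giving width 2; this decomposition certifies tw(G) ≤ 2. Conversely, {1, 5, 6} is a clique of size 3, and the vertices of any clique must share a bag in every tree decomposition; so some bag has ≥ 3 vertices and tw(G) ≥ 2. Therefore the treewidth is 2.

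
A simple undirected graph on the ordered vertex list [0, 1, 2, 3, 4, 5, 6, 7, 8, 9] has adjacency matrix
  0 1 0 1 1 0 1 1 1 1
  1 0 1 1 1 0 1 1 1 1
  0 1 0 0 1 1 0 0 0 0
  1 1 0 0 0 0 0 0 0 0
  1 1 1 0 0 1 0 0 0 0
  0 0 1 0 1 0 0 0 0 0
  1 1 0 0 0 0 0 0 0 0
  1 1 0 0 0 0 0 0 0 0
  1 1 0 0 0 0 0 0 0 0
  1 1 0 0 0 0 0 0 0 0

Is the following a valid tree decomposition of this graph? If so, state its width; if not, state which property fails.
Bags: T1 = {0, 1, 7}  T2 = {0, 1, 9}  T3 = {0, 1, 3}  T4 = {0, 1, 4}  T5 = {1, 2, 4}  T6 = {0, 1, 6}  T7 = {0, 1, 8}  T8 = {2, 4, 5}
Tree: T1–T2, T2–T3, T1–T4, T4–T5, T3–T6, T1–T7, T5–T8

Yes; width 2.

Checking the three conditions: (i) the bags cover all of {0, 1, 2, 3, 4, 5, 6, 7, 8, 9}; (ii) for each edge, some bag contains both endpoints; (iii) the bags containing any fixed vertex form a subtree. All hold, so the decomposition is valid with width 3 − 1 = 2.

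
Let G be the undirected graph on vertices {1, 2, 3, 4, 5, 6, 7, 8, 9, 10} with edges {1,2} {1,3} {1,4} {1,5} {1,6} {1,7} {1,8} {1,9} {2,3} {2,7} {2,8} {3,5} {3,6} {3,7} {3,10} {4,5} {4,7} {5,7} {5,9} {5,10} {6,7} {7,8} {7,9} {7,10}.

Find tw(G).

3

A width-3 tree decomposition is:
Bags: B1 = {1, 3, 5, 7}  B2 = {1, 3, 6, 7}  B3 = {3, 5, 7, 10}  B4 = {1, 2, 3, 7}  B5 = {1, 4, 5, 7}  B6 = {1, 2, 7, 8}  B7 = {1, 5, 7, 9}
Tree: B1–B2, B1–B3, B1–B4, B1–B5, B4–B6, B5–B7
Every bag has size at most 4, so the width is 4 − 1 = 3 and tw(G) ≤ 3. Conversely, {1, 2, 7, 8} is a clique of size 4, and the vertices of any clique must share a bag in every tree decomposition; so some bag has ≥ 4 vertices and tw(G) ≥ 3. Combining the bounds, tw(G) = 3.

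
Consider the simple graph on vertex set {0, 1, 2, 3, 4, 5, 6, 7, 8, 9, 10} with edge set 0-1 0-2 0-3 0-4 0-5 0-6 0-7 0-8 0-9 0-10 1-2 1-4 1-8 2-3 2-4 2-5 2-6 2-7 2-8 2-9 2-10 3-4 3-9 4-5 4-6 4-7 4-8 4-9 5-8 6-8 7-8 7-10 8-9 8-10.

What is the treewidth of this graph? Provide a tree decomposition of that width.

Treewidth 4.
Bags: B1 = {0, 2, 4, 7, 8}  B2 = {0, 2, 4, 6, 8}  B3 = {0, 2, 4, 8, 9}  B4 = {0, 2, 7, 8, 10}  B5 = {0, 1, 2, 4, 8}  B6 = {0, 2, 3, 4, 9}  B7 = {0, 2, 4, 5, 8}
Tree: B1–B2, B2–B3, B1–B4, B1–B5, B3–B6, B3–B7

Every bag has size at most 5, so the width is 5 − 1 = 4 and tw(G) ≤ 4. On the other hand G contains the 5-clique {0, 2, 7, 8, 10}. A clique must lie in a single bag of any decomposition, so no decomposition can have width below 4. Hence tw(G) = 4 exactly.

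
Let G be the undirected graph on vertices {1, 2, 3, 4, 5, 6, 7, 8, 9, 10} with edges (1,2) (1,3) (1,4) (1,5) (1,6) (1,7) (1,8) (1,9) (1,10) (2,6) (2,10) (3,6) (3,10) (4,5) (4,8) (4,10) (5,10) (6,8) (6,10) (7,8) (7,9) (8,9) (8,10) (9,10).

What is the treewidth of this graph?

A width-3 tree decomposition is:
Bags: B1 = {1, 6, 8, 10}  B2 = {1, 3, 6, 10}  B3 = {1, 8, 9, 10}  B4 = {1, 4, 8, 10}  B5 = {1, 7, 8, 9}  B6 = {1, 4, 5, 10}  B7 = {1, 2, 6, 10}
Tree: B1–B2, B1–B3, B3–B4, B3–B5, B4–B6, B2–B7
Every bag has size at most 4, so the width is 4 − 1 = 3 and tw(G) ≤ 3. Conversely, {1, 8, 9, 10} is a clique of size 4, and the vertices of any clique must share a bag in every tree decomposition; so some bag has ≥ 4 vertices and tw(G) ≥ 3. Therefore the treewidth is 3.

3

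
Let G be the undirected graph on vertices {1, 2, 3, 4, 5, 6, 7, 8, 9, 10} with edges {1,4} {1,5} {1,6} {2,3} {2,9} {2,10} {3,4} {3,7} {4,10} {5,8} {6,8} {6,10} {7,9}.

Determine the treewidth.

2

A width-2 tree decomposition is:
Bags: B1 = {3, 7, 9}  B2 = {2, 3, 9}  B3 = {2, 3, 4}  B4 = {2, 4, 10}  B5 = {1, 4, 10}  B6 = {1, 6, 10}  B7 = {1, 5, 6}  B8 = {5, 6, 8}
Tree: B1–B2, B2–B3, B3–B4, B4–B5, B5–B6, B6–B7, B7–B8
Each bag holds 3 vertices, so the decomposition has width 2, which upper-bounds the treewidth. The edges 7–9–2–3–7 form a cycle, so G is not a tree and its treewidth is at least 2. Combining the bounds, tw(G) = 2.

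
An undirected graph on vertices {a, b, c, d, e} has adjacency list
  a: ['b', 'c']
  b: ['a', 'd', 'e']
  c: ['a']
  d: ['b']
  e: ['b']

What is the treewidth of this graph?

1

A width-1 tree decomposition is:
Bags: B1 = {a, b}  B2 = {a, c}  B3 = {b, e}  B4 = {b, d}
Tree: B1–B2, B1–B3, B1–B4
The largest bag has 2 vertices, giving width 1; this decomposition certifies tw(G) ≤ 1. G has an edge, so its treewidth is at least 1. Combining the bounds, tw(G) = 1.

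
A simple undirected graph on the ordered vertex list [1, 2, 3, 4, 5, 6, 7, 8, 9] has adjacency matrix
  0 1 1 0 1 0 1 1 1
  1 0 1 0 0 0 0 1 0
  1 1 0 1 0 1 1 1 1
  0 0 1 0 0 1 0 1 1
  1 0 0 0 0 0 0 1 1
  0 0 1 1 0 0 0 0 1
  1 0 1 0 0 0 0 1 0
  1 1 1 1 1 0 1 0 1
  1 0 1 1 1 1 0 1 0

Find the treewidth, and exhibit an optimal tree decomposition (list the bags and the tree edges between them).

Treewidth 3.
One such decomposition:
Bags: B1 = {3, 4, 6, 9}  B2 = {3, 4, 8, 9}  B3 = {1, 3, 8, 9}  B4 = {1, 5, 8, 9}  B5 = {1, 3, 7, 8}  B6 = {1, 2, 3, 8}
Tree: B1–B2, B2–B3, B3–B4, B3–B5, B5–B6

The largest bag has 4 vertices, giving width 3; this decomposition certifies tw(G) ≤ 3. For the lower bound, the 4 vertices {1, 3, 8, 9} are pairwise adjacent, and any tree decomposition puts a clique entirely inside one bag — forcing width ≥ 3. Therefore the treewidth is 3.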